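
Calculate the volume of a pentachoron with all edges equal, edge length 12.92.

V = (12.92^4 / 4!) · √((4+1) / 2^4) ≈ 649.029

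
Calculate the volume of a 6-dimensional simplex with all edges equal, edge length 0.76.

Volume = 0.76^6 · √(7/2^6) / 6! ≈ 8.85132e-05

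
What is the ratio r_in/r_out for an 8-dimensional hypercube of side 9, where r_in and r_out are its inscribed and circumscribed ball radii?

Ratio = (s/2)/(s√8/2) = 8^(-1/2) ≈ 0.353553.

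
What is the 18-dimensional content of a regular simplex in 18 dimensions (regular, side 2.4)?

Volume = 2.4^18 · √(19/2^18) / 18! ≈ 9.28043e-12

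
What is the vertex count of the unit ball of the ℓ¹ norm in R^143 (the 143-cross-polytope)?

The 143-dimensional cross-polytope has 2n = 2·143 = 286 vertices.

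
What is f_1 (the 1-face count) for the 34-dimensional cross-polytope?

Each 1-face is the convex hull of 2 vertices, one chosen as ±e_i from each of 2 distinct axes: 2^2·C(34,2) = 2244.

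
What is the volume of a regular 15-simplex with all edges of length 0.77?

For a regular n-simplex with edge a, V = (a^n / n!)·√((n+1)/2^n). With a=0.77, n=15: V ≈ 3.35117e-16.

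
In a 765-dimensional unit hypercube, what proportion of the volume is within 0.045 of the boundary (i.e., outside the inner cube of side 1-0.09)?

The inner cube has side 1-2·0.045 = 0.91 and volume (0.91)^765 ≈ 4.642e-32, so the shell holds 1 - 4.642e-32 of the volume.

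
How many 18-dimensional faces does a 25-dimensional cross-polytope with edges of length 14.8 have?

f_18(25-orthoplex) = 2^19 · (25 choose 19) = 92851404800.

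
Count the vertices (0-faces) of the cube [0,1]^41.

The 41-cube has 2^41 = 2199023255552 vertices.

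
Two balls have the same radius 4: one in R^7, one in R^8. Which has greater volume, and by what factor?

V_7(4) ≈ 77410.6, V_8(4) ≈ 265992. The 8-ball is larger by a factor of 3.436.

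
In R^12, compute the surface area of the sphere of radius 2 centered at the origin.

|∂B_12(2)| = 512·π^6/15 ≈ 32815.4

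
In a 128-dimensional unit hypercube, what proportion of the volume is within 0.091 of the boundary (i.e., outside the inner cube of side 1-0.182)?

Shell fraction = 1 - (1-0.182)^128 ≈ 1 - 6.799e-12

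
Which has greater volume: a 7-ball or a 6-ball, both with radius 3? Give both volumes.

V_7(3) ≈ 10333.1. V_6(3) ≈ 3767.26. The 7-ball is larger.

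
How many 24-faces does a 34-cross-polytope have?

An n-cross-polytope has 2^(k+1)·C(n,k+1) k-faces. Here 2^25·C(34,25) = 33554432·52451256 = 1759972102766592.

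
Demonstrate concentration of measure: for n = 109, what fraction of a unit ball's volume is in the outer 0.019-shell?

1 - (1-0.019)^109 ≈ 0.876428 ≈ 87.64%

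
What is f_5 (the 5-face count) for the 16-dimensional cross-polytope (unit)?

Each 5-face is the convex hull of 6 vertices, one chosen as ±e_i from each of 6 distinct axes: 2^6·C(16,6) = 512512.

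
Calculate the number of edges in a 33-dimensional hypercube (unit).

The 33-cube has n·2^(n-1) = 33·2^32 = 33·4294967296 = 141733920768 edges.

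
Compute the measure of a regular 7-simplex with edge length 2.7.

V_7 = √(8) · 2.7^7 / (7! · 2^(7/2)) ≈ 0.0518867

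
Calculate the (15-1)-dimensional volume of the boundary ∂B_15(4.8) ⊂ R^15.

S = n·V_n(r)/r = 15·V_15(4.8)/4.8 (volume-to-surface relation), giving 1.97196e+10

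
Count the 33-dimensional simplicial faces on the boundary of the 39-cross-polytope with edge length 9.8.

f_33(39-orthoplex) = 2^34 · (39 choose 34) = 9891429941772288.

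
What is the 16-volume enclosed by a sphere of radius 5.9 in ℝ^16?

The n-ball volume is π^(n/2)·r^n/Γ(n/2+1). With n=16, r=5.9: V ≈ 5.07353e+11.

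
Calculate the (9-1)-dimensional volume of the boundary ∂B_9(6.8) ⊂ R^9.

The surface area of an n-ball is 2π^(n/2) r^(n-1) / Γ(n/2). For n=9, r=6.8: 1.35716e+08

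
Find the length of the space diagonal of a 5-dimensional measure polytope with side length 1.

d = √(1² + 1² + ... + 1²) [5 terms] = √(5·1²) = 1√5 ≈ 2.23607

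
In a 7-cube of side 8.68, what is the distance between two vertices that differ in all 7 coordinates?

d = √(8.68² + 8.68² + ... + 8.68²) [7 terms] = √(7·8.68²) = 8.68√7 ≈ 22.9651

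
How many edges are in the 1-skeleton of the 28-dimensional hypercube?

Number of 1-faces = C(28,1)·2^(28-1) = 28·134217728 = 3758096384.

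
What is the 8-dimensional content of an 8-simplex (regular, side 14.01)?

For a regular n-simplex with edge a, V = (a^n / n!)·√((n+1)/2^n). With a=14.01, n=8: V ≈ 6902.17.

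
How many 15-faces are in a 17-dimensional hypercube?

Number of 15-faces = C(17,15) · 2^(17-15) = 136 · 4 = 544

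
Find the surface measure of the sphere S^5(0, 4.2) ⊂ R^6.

S_6(4.2) = 2·π^(6/2)·(4.2)^5 / Γ(6/2) ≈ 40522.5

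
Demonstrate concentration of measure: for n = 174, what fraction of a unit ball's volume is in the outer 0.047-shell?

1 - (1-0.047)^174 ≈ 0.99977 ≈ 99.9770%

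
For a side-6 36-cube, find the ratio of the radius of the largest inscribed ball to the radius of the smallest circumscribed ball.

r_in / r_out = (6/2) / (6√36/2) = 1/√36 ≈ 0.166667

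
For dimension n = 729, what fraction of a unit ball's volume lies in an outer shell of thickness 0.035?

1 - (1-0.035)^729 ≈ 1 - 5.253e-12 ≈ (100 - 5.25e-10)%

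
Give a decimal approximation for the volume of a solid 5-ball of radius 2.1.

Volume = π^{5/2}·(2.1)^5/Γ(7/2) ≈ 214.978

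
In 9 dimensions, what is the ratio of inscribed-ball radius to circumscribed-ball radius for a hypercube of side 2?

For an n-cube of any side s, the inradius is s/2 and the circumradius is s√n/2, so the ratio is 1/√9 ≈ 0.333333.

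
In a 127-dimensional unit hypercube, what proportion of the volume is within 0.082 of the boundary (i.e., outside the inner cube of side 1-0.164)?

Shell fraction = 1 - (1-0.164)^127 ≈ 1 - 1.319e-10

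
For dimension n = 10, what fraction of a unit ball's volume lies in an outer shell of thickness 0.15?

1 - (1-0.15)^10 ≈ 0.803126 ≈ 80.31%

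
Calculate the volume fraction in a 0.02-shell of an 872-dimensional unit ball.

V(inner)/V(outer) = ((1-0.02)/1)^872 ≈ 2.234e-08, so the shell fraction is 0.9999999777.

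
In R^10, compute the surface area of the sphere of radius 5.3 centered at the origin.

The surface area of an n-ball is 2π^(n/2) r^(n-1) / Γ(n/2). For n=10, r=5.3: 8.41494e+07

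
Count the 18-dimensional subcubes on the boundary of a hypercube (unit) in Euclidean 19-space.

Number of 18-faces = C(19,18) · 2^(19-18) = 19 · 2 = 38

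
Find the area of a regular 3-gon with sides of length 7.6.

Area = (√3/4) · 7.6² = 25.0108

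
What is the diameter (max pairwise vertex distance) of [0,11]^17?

||(11,11,...,11)|| = √(17)·11 ≈ 45.3542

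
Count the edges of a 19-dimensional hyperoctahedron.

An n-cross-polytope has 2^(k+1)·C(n,k+1) k-faces. Here 2^2·C(19,2) = 4·171 = 684.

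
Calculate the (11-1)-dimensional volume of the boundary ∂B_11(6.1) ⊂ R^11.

S = n·V_n(r)/r = 11·V_11(6.1)/6.1 (volume-to-surface relation), giving 1.47841e+09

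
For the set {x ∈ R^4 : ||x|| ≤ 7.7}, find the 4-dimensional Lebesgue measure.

The n-ball volume is π^(n/2)·r^n/Γ(n/2+1). With n=4, r=7.7: V ≈ 17347.3.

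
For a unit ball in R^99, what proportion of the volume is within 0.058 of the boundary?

V(inner)/V(outer) = ((1-0.058)/1)^99 ≈ 0.002698, so the shell fraction is 0.997302.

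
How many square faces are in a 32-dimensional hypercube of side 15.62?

An n-cube has C(n,k)·2^(n-k) k-faces. Here C(32,2)·2^30 = 496·1073741824 = 532575944704.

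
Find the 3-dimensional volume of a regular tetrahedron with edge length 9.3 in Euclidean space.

Volume = (√2/12) · 9.3³ = 94.7944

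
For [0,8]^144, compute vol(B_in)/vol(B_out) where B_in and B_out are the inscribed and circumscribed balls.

The radii are 8/2 and 8√144/2, so the volume ratio is (1/√144)^144 = 144^{-144/2} ≈ 3.96187e-156.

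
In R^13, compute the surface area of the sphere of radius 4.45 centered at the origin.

S = n·V_n(r)/r = 13·V_13(4.45)/4.45 (volume-to-surface relation), giving 7.13847e+08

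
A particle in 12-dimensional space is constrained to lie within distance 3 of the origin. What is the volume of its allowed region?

The n-ball volume is π^(n/2)·r^n/Γ(n/2+1). With n=12, r=3: V = 59049·π^6/80 ≈ 709613.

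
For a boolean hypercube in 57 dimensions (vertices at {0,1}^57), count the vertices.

Each vertex is a binary string of length 57, so there are 2^57 = 144115188075855872.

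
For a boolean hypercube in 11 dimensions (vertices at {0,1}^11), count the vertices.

Each vertex is a binary string of length 11, so there are 2^11 = 2048.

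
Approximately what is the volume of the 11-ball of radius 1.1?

The n-ball volume is π^(n/2)·r^n/Γ(n/2+1). With n=11, r=1.1: V ≈ 5.37557.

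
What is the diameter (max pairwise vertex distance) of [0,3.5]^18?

||(3.5,3.5,...,3.5)|| = √(18)·3.5 ≈ 14.8492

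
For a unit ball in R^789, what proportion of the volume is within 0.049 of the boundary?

1 - (1-0.049)^789 ≈ 1 - 6.087e-18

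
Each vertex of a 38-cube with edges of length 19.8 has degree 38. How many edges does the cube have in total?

Each of the 2^38 = 274877906944 vertices has degree 38; total edges = 38·2^38/2 = 5222680231936.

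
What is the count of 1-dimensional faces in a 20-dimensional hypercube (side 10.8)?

An n-cube has C(n,k)·2^(n-k) k-faces. Here C(20,1)·2^19 = 20·524288 = 10485760.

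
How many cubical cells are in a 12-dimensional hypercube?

Number of 3-faces = C(12,3) · 2^(12-3) = 220 · 512 = 112640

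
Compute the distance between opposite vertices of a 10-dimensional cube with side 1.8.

d = √(1.8² + 1.8² + ... + 1.8²) [10 terms] = √(10·1.8²) = 1.8√10 ≈ 5.6921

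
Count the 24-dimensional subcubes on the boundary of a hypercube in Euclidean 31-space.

An n-cube has C(n,k)·2^(n-k) k-faces. Here C(31,24)·2^7 = 2629575·128 = 336585600.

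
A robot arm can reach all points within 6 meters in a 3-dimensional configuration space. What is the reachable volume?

Volume = π^{3/2}·(6)^3/Γ(5/2) = 288·π ≈ 904.779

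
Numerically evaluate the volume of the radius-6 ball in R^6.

Volume = π^{6/2}·(6)^6/Γ(4) = 7776·π^3 ≈ 241105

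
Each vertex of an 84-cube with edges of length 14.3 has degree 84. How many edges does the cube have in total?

The 84-cube has n·2^(n-1) = 84·2^83 = 84·9671406556917033397649408 = 812398150781030805402550272 edges.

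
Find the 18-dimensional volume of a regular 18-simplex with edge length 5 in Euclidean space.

Volume = 5^18 · √(19/2^18) / 18! ≈ 5.07254e-06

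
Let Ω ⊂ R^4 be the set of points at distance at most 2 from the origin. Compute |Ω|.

Volume = π^{4/2}·(2)^4/Γ(3) = 8·π^2 ≈ 78.9568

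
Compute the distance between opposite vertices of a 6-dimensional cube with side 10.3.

Diagonal = √6 · 10.3 ≈ 25.2297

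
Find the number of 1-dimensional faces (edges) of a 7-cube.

Number of 1-faces = C(7,1)·2^(7-1) = 7·64 = 448.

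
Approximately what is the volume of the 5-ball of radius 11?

V_5(11) = π^(5/2) · (11)^5 / Γ(5/2 + 1) = 1288408·π^2/15 ≈ 847738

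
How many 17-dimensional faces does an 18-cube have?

An n-cube has C(n,k)·2^(n-k) k-faces. Here C(18,17)·2^1 = 18·2 = 36.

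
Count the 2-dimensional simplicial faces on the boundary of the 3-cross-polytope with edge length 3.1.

f_2(3-orthoplex) = 2^3 · (3 choose 3) = 8.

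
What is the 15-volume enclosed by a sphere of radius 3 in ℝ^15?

V = 45349632·π^7/25025 ≈ 5.47329e+06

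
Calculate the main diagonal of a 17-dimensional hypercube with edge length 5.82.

Diagonal = √17 · 5.82 ≈ 23.9965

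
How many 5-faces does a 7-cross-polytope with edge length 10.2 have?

Number of 5-faces = 2^(5+1) · C(7,5+1) = 64 · 7 = 448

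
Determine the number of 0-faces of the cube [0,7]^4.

f_0(4-cube) = (4 choose 0) · 2^4 = 16.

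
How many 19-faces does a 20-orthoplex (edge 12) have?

f_19(20-orthoplex) = 2^20 · (20 choose 20) = 1048576.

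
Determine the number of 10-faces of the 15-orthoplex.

f_10(15-orthoplex) = 2^11 · (15 choose 11) = 2795520.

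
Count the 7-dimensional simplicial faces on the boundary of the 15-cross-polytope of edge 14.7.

Each 7-face is the convex hull of 8 vertices, one chosen as ±e_i from each of 8 distinct axes: 2^8·C(15,8) = 1647360.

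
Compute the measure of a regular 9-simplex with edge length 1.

Volume = 1^9 · √(10/2^9) / 9! ≈ 3.85125e-07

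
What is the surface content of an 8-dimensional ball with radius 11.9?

|∂B_8(11.9)| ≈ 1.09725e+09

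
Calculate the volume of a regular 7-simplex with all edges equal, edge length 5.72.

For a regular n-simplex with edge a, V = (a^n / n!)·√((n+1)/2^n). With a=5.72, n=7: V ≈ 9.9376.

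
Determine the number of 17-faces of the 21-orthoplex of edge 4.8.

Number of 17-faces = 2^(17+1) · C(21,17+1) = 262144 · 1330 = 348651520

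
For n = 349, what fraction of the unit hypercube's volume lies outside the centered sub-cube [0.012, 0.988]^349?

1 - (1 - 2·0.012)^349 = 1 - 0.976^349 ≈ 0.999792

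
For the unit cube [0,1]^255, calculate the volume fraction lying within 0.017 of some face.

The inner cube has side 1-2·0.017 = 0.966 and volume (0.966)^255 ≈ 0.0001476, so the shell holds 0.999852 of the volume.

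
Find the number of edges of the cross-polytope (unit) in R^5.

An n-cross-polytope has 2^(k+1)·C(n,k+1) k-faces. Here 2^2·C(5,2) = 4·10 = 40.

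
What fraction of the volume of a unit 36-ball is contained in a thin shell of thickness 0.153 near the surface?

V(inner)/V(outer) = ((1-0.153)/1)^36 ≈ 0.002534, so the shell fraction is 0.997466.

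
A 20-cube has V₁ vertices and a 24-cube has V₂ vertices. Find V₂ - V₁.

V₁ = 2^20 = 1048576. V₂ = 2^24 = 16777216. V₂ - V₁ = 15728640.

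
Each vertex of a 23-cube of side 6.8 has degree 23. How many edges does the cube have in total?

Number of 1-faces = C(23,1)·2^(23-1) = 23·4194304 = 96468992.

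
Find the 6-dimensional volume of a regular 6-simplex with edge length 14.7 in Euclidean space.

V = (14.7^6 / 6!) · √((6+1) / 2^6) ≈ 4634.8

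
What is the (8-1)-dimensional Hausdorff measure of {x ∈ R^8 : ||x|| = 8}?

S_8(8) = 2·π^(8/2)·(8)^7 / Γ(8/2) = 2097152·π^4/3 ≈ 6.80939e+07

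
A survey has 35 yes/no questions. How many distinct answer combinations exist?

Number of vertices = 2^35 = 34359738368.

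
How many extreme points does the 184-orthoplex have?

Number of vertices = 2n = 368.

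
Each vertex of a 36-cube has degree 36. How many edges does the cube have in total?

Number of 1-faces = C(36,1)·2^(36-1) = 36·34359738368 = 1236950581248.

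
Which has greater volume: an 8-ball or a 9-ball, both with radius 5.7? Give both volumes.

V_8(5.7) ≈ 4.52259e+06. V_9(5.7) ≈ 2.09504e+07. The 9-ball is larger.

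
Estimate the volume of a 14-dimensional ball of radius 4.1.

Volume = π^{14/2}·(4.1)^14/Γ(8) ≈ 2.27296e+08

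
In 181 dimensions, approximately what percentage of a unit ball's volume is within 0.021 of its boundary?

1 - (1-0.021)^181 ≈ 0.978538 ≈ 97.85%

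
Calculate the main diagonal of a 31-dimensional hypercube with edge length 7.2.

The space diagonal of an n-cube of side s is s√n. Here 7.2·√31 ≈ 40.0879.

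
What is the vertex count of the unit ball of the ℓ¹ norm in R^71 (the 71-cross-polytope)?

The vertices are ±e_1, ..., ±e_71, so there are 2·71 = 142.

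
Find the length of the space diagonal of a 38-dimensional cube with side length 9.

The space diagonal of an n-cube of side s is s√n. Here 9·√38 ≈ 55.4797.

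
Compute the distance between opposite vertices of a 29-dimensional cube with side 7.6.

The space diagonal of an n-cube of side s is s√n. Here 7.6·√29 ≈ 40.9273.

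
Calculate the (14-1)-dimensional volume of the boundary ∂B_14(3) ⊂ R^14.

S = n·V_n(r)/r = 14·V_14(3)/3 (volume-to-surface relation), giving 177147·π^7/40 ≈ 1.33759e+07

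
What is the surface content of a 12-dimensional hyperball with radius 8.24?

S_12(8.24) = 2·π^(12/2)·(8.24)^11 / Γ(12/2) ≈ 1.90523e+11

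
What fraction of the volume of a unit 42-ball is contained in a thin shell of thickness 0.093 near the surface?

Shell fraction = 1 - (1-0.093)^42 ≈ 0.983423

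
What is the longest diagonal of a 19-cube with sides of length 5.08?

Diagonal = √19 · 5.08 ≈ 22.1432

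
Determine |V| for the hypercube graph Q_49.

An n-cube has 2^n vertices; for n = 49 that is 2^49 = 562949953421312.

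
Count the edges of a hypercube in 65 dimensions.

The 65-cube has n·2^(n-1) = 65·2^64 = 65·18446744073709551616 = 1199038364791120855040 edges.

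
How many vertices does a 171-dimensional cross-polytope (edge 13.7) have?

The vertices are ±e_1, ..., ±e_171, so there are 2·171 = 342.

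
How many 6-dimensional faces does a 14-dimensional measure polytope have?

An n-cube has C(n,k)·2^(n-k) k-faces. Here C(14,6)·2^8 = 3003·256 = 768768.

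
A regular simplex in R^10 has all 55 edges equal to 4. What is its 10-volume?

Volume = 4^10 · √(11/2^10) / 10! ≈ 0.0299491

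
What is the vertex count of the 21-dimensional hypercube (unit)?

Each vertex is a binary string of length 21, so there are 2^21 = 2097152.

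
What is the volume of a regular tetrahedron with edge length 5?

Volume = (√2/12) · 5³ = 14.7314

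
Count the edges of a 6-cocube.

f_1(6-orthoplex) = 2^2 · (6 choose 2) = 60.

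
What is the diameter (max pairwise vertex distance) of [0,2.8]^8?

d = √(2.8² + 2.8² + ... + 2.8²) [8 terms] = √(8·2.8²) = 2.8√8 ≈ 7.9196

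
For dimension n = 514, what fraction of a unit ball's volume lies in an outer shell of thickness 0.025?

1 - (1-0.025)^514 ≈ 0.9999977697 ≈ 99.999777%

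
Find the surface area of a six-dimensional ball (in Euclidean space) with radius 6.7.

The surface area of an n-ball is 2π^(n/2) r^(n-1) / Γ(n/2). For n=6, r=6.7: 418624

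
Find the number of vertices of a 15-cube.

Number of vertices = 2^15 = 32768.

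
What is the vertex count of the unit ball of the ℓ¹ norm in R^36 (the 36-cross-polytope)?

The 36-dimensional cross-polytope has 2n = 2·36 = 72 vertices.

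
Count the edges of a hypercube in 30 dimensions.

The 30-cube has n·2^(n-1) = 30·2^29 = 30·536870912 = 16106127360 edges.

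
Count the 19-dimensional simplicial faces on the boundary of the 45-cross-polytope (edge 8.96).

Each 19-face is the convex hull of 20 vertices, one chosen as ±e_i from each of 20 distinct axes: 2^20·C(45,20) = 3323850475570200576.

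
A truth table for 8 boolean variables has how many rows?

The 8-cube has 2^8 = 256 vertices.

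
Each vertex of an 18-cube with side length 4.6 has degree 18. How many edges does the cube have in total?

Number of 1-faces = C(18,1)·2^(18-1) = 18·131072 = 2359296.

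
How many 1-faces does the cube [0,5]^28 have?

The 28-cube has n·2^(n-1) = 28·2^27 = 28·134217728 = 3758096384 edges.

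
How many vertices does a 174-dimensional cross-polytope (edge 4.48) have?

The vertices are ±e_1, ..., ±e_174, so there are 2·174 = 348.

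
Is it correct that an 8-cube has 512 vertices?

False. The 8-cube has 2^8 = 256 vertices.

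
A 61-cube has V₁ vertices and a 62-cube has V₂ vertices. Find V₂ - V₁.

V₁ = 2^61 = 2305843009213693952. V₂ = 2^62 = 4611686018427387904. V₂ - V₁ = 2305843009213693952.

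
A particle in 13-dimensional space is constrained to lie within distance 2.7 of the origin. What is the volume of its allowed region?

Volume = π^{13/2}·(2.7)^13/Γ(15/2) ≈ 369037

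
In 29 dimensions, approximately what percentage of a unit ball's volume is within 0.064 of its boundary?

1 - (1-0.064)^29 ≈ 0.853108 ≈ 85.31%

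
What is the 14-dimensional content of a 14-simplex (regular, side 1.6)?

V = (1.6^14 / 14!) · √((14+1) / 2^14) ≈ 2.50096e-10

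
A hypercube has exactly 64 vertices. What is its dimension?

The n-cube has 2^n vertices, and 64 = 2^6, so n = 6.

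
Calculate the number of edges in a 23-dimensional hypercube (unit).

The 23-cube has n·2^(n-1) = 23·2^22 = 23·4194304 = 96468992 edges.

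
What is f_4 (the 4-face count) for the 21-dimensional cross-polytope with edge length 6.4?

An n-cross-polytope has 2^(k+1)·C(n,k+1) k-faces. Here 2^5·C(21,5) = 32·20349 = 651168.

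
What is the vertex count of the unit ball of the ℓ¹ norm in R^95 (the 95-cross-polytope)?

An n-cross-polytope has 2n vertices; here n = 95, giving 190.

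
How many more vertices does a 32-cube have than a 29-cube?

The 32-cube has 2^32 = 4294967296 vertices. The 29-cube has 2^29 = 536870912 vertices. Difference: 4294967296 - 536870912 = 3758096384.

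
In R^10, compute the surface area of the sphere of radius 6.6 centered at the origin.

The surface area of an n-ball is 2π^(n/2) r^(n-1) / Γ(n/2). For n=10, r=6.6: 6.05987e+08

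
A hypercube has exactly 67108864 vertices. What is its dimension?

Since 2^n = 67108864, we have n = 26.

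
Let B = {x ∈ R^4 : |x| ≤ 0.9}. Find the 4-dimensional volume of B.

V_4(0.9) = π^(4/2) · (0.9)^4 / Γ(4/2 + 1) ≈ 3.23772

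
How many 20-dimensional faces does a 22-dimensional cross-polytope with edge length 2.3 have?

f_20(22-orthoplex) = 2^21 · (22 choose 21) = 46137344.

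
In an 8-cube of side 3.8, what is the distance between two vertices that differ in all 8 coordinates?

The space diagonal of an n-cube of side s is s√n. Here 3.8·√8 ≈ 10.748.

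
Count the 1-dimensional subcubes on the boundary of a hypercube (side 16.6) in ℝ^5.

Choose 1 of 5 axes to span the face (C(5,1) = 5 ways), then fix each of the remaining 4 coordinates at one of its two extreme values (2^4 = 16 ways): 5·16 = 80.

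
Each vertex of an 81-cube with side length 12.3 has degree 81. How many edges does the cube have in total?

Each of the 2^81 = 2417851639229258349412352 vertices has degree 81; total edges = 81·2^81/2 = 97922991388784963151200256.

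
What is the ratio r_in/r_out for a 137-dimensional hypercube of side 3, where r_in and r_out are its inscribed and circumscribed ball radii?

Ratio = (s/2)/(s√137/2) = 137^(-1/2) ≈ 0.0854358.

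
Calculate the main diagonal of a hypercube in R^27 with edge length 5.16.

Diagonal = √27 · 5.16 ≈ 26.8121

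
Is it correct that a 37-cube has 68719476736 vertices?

False. The 37-cube has 2^37 = 137438953472 vertices.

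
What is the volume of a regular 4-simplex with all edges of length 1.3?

V = (1.3^4 / 4!) · √((4+1) / 2^4) ≈ 0.0665254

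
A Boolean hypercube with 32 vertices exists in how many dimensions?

The n-cube has 2^n vertices, and 32 = 2^5, so n = 5.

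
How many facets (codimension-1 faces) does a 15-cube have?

Number of 14-faces = C(15,14) · 2^(15-14) = 15 · 2 = 30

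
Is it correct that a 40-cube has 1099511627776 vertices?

True. The 40-cube has 2^40 = 1099511627776 vertices.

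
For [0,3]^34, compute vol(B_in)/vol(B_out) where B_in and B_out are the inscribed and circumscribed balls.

Volume scales as r^n, and r_in/r_out = 1/√34, giving (1/√34)^34 ≈ 9.22271e-27.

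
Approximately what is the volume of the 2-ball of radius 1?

V = π ≈ 3.14159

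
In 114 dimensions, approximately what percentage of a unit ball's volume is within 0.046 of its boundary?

1 - (1-0.046)^114 ≈ 0.995339 ≈ 99.53%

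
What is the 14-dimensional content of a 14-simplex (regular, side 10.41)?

V = (10.41^14 / 14!) · √((14+1) / 2^14) ≈ 60.9169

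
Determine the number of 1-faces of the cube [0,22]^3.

f_1(3-cube) = (3 choose 1) · 2^2 = 12.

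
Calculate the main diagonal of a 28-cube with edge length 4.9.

The space diagonal of an n-cube of side s is s√n. Here 4.9·√28 ≈ 25.9284.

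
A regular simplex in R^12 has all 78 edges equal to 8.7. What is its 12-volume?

V_12 = √(13) · 8.7^12 / (12! · 2^(12/2)) ≈ 22.1149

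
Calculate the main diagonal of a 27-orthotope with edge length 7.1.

Diagonal = √27 · 7.1 ≈ 36.8927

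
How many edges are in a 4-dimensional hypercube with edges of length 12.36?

Choose 1 of 4 axes to span the face (C(4,1) = 4 ways), then fix each of the remaining 3 coordinates at one of its two extreme values (2^3 = 8 ways): 4·8 = 32.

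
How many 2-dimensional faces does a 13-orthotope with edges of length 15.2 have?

Choose 2 of 13 axes to span the face (C(13,2) = 78 ways), then fix each of the remaining 11 coordinates at one of its two extreme values (2^11 = 2048 ways): 78·2048 = 159744.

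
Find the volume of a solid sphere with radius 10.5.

Volume = π^{3/2}·(10.5)^3/Γ(5/2) = 3087·π/2 ≈ 4849.05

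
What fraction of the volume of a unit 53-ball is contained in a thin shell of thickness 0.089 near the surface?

1 - (1-0.089)^53 ≈ 0.992847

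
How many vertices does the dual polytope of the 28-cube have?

The vertices are ±e_1, ..., ±e_28, so there are 2·28 = 56.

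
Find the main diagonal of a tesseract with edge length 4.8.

d = √(4.8² + 4.8² + ... + 4.8²) [4 terms] = √(4·4.8²) = 4.8√4 = 9.6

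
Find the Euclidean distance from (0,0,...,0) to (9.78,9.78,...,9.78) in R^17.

The space diagonal of an n-cube of side s is s√n. Here 9.78·√17 ≈ 40.324.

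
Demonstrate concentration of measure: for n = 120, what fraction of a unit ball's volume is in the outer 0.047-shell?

1 - (1-0.047)^120 ≈ 0.996902 ≈ 99.69%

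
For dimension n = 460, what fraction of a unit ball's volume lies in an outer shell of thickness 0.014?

1 - (1-0.014)^460 ≈ 0.998475 ≈ 99.85%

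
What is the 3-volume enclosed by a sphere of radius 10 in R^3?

Volume = π^{3/2}·(10)^3/Γ(5/2) = 4000·π/3 ≈ 4188.79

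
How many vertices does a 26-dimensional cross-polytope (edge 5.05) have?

The 26-dimensional cross-polytope has 2n = 2·26 = 52 vertices.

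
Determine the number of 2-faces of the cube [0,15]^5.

Choose 2 of 5 axes to span the face (C(5,2) = 10 ways), then fix each of the remaining 3 coordinates at one of its two extreme values (2^3 = 8 ways): 10·8 = 80.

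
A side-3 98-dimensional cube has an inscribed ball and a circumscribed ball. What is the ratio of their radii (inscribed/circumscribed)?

For an n-cube of any side s, the inradius is s/2 and the circumradius is s√n/2, so the ratio is 1/√98 ≈ 0.101015.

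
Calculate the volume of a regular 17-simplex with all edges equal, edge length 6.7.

For a regular n-simplex with edge a, V = (a^n / n!)·√((n+1)/2^n). With a=6.7, n=17: V ≈ 0.00363986.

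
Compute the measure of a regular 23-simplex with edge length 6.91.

Volume = 6.91^23 · √(24/2^23) / 23! ≈ 1.32972e-06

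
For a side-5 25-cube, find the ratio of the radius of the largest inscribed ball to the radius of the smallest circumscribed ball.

r_in = 5/2 (half the side); r_out = 5√25/2 (half the diagonal). Ratio = 1/√25 ≈ 0.2.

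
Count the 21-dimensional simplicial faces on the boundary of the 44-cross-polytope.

An n-cross-polytope has 2^(k+1)·C(n,k+1) k-faces. Here 2^22·C(44,22) = 4194304·2104098963720 = 8825230699926650880.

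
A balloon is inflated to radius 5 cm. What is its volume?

Volume = π^{3/2}·(5)^3/Γ(5/2) = 500·π/3 ≈ 523.599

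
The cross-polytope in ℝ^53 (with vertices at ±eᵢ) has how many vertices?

An n-cross-polytope has 2n vertices; here n = 53, giving 106.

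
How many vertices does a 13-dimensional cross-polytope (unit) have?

An n-cross-polytope has 2n vertices; here n = 13, giving 26.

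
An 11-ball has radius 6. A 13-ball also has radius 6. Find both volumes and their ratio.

V_11(6) ≈ 6.83547e+08. V_13(6) ≈ 1.18934e+10. Ratio V_11/V_13 ≈ 0.05747.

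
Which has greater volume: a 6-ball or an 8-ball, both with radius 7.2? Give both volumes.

V_6(7.2) ≈ 719935. V_8(7.2) ≈ 2.93122e+07. The 8-ball is larger.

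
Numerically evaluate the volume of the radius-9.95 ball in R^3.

V_3(9.95) = π^(3/2) · (9.95)^3 / Γ(3/2 + 1) ≈ 4126.27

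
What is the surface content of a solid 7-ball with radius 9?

S_7(9) = 2·π^(7/2)·(9)^6 / Γ(7/2) = 2834352·π^3/5 ≈ 1.75765e+07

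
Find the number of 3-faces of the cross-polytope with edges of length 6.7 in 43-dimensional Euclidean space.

Number of 3-faces = 2^(3+1) · C(43,3+1) = 16 · 123410 = 1974560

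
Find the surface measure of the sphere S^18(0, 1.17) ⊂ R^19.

S_19(1.17) = 2·π^(19/2)·(1.17)^18 / Γ(19/2) ≈ 14.9516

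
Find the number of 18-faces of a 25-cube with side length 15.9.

Choose 18 of 25 axes to span the face (C(25,18) = 480700 ways), then fix each of the remaining 7 coordinates at one of its two extreme values (2^7 = 128 ways): 480700·128 = 61529600.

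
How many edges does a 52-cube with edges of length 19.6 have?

An n-cube has n·2^(n-1) edges. With n = 52: 52·2251799813685248 = 117093590311632896.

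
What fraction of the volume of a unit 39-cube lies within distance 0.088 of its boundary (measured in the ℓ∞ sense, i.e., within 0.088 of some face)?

1 - (1 - 2·0.088)^39 = 1 - 0.824^39 ≈ 0.999474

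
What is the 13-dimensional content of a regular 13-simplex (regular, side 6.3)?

V = (6.3^13 / 13!) · √((13+1) / 2^13) ≈ 0.163499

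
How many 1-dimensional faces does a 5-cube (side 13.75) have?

Number of 1-faces = C(5,1) · 2^(5-1) = 5 · 16 = 80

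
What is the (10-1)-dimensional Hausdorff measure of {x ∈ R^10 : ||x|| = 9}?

The surface area of an n-ball is 2π^(n/2) r^(n-1) / Γ(n/2). For n=10, r=9: 129140163·π^5/4 ≈ 9.87986e+09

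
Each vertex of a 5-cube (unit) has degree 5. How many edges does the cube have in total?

The 5-cube has n·2^(n-1) = 5·2^4 = 5·16 = 80 edges.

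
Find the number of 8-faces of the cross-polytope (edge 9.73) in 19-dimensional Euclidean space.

f_8(19-orthoplex) = 2^9 · (19 choose 9) = 47297536.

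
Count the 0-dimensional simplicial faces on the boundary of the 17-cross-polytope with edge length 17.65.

An n-cross-polytope has 2^(k+1)·C(n,k+1) k-faces. Here 2^1·C(17,1) = 2·17 = 34.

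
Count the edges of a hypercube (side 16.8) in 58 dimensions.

Each of the 2^58 = 288230376151711744 vertices has degree 58; total edges = 58·2^58/2 = 8358680908399640576.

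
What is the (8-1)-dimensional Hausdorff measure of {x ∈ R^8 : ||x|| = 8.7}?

The surface area of an n-ball is 2π^(n/2) r^(n-1) / Γ(n/2). For n=8, r=8.7: 1.22493e+08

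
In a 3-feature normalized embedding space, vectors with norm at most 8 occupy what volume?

V = 2048·π/3 ≈ 2144.66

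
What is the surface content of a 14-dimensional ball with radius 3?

S_14(3) = 2·π^(14/2)·(3)^13 / Γ(14/2) = 177147·π^7/40 ≈ 1.33759e+07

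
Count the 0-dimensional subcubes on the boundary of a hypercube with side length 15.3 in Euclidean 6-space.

An n-cube has C(n,k)·2^(n-k) k-faces. Here C(6,0)·2^6 = 1·64 = 64.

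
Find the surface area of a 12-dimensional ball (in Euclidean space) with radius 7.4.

The surface area of an n-ball is 2π^(n/2) r^(n-1) / Γ(n/2). For n=12, r=7.4: 5.83844e+10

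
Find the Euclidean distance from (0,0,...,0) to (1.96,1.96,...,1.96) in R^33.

||(1.96,1.96,...,1.96)|| = √(33)·1.96 ≈ 11.2593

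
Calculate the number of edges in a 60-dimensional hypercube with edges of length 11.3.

The 60-cube has n·2^(n-1) = 60·2^59 = 60·576460752303423488 = 34587645138205409280 edges.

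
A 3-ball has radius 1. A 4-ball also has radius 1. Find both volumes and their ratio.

V_3(1) ≈ 4.18879. V_4(1) ≈ 4.9348. Ratio V_3/V_4 ≈ 0.8488.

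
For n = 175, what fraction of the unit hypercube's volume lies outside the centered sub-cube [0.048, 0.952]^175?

The inner cube has side 1-2·0.048 = 0.904 and volume (0.904)^175 ≈ 2.135e-08, so the shell holds 0.9999999786 of the volume.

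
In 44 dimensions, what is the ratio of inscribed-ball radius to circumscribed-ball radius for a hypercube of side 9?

r_in = 9/2 (half the side); r_out = 9√44/2 (half the diagonal). Ratio = 1/√44 ≈ 0.150756.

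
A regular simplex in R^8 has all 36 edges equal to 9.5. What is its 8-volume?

V = (9.5^8 / 8!) · √((8+1) / 2^8) ≈ 308.51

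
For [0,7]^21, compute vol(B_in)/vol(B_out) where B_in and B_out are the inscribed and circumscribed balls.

V_in / V_out = (r_in/r_out)^21 = (1/√21)^21 = 21^(-21/2) ≈ 1.30827e-14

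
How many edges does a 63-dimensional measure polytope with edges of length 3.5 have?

Number of 1-faces = C(63,1)·2^(63-1) = 63·4611686018427387904 = 290536219160925437952.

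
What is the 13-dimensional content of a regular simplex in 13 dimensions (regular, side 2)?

V_13 = √(14) · 2^13 / (13! · 2^(13/2)) ≈ 5.43849e-08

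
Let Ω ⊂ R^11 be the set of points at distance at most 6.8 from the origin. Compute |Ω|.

V_11(6.8) = π^(11/2) · (6.8)^11 / Γ(11/2 + 1) ≈ 2.70834e+09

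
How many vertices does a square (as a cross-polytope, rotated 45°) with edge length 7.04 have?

The 2-dimensional cross-polytope has 2n = 2·2 = 4 vertices.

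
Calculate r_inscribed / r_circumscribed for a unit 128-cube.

Ratio = (s/2)/(s√128/2) = 128^(-1/2) ≈ 0.0883883.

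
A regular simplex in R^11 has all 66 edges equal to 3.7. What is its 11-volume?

For a regular n-simplex with edge a, V = (a^n / n!)·√((n+1)/2^n). With a=3.7, n=11: V ≈ 0.00341184.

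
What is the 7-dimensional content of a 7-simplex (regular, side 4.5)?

V = (4.5^7 / 7!) · √((7+1) / 2^7) ≈ 1.85352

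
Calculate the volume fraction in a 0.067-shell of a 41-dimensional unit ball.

V(inner)/V(outer) = ((1-0.067)/1)^41 ≈ 0.05823, so the shell fraction is 0.94177.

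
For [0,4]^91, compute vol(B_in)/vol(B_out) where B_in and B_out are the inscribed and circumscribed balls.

V_in / V_out = (r_in/r_out)^91 = (1/√91)^91 = 91^(-91/2) ≈ 7.30494e-90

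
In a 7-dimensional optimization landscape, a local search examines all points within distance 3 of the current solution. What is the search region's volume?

V = 11664·π^3/35 ≈ 10333.1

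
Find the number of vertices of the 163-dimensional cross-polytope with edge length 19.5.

Number of vertices = 2n = 326.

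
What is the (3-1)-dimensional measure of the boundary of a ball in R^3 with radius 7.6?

|∂B_3(7.6)| = 4πr² = 4π·(7.6)² ≈ 725.834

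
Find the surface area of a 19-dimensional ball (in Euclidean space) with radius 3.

S = n·V_n(r)/r = 19·V_19(3)/3 (volume-to-surface relation), giving 4897760256·π^9/425425 ≈ 3.43181e+08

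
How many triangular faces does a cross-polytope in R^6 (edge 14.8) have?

An n-cross-polytope has 2^(k+1)·C(n,k+1) k-faces. Here 2^3·C(6,3) = 8·20 = 160.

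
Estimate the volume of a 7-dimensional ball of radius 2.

V = 2048·π^3/105 ≈ 604.77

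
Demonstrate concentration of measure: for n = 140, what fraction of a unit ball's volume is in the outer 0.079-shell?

1 - (1-0.079)^140 ≈ 0.99999 ≈ 99.999008%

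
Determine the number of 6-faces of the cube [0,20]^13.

Number of 6-faces = C(13,6) · 2^(13-6) = 1716 · 128 = 219648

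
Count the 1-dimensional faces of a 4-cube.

The 4-cube has n·2^(n-1) = 4·2^3 = 4·8 = 32 edges.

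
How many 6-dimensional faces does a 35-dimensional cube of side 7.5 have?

f_6(35-cube) = (35 choose 6) · 2^29 = 871427389521920.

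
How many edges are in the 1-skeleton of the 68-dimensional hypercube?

The 68-cube has n·2^(n-1) = 68·2^67 = 68·147573952589676412928 = 10035028776097996079104 edges.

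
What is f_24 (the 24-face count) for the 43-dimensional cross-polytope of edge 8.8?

f_24(43-orthoplex) = 2^25 · (43 choose 25) = 20413142314612948992.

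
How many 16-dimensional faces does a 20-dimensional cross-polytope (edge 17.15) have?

Each 16-face is the convex hull of 17 vertices, one chosen as ±e_i from each of 17 distinct axes: 2^17·C(20,17) = 149422080.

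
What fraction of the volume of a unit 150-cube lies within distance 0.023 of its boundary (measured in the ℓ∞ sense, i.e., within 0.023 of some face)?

The inner cube has side 1-2·0.023 = 0.954 and volume (0.954)^150 ≈ 0.0008556, so the shell holds 0.999144 of the volume.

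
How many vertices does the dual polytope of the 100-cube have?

The vertices are ±e_1, ..., ±e_100, so there are 2·100 = 200.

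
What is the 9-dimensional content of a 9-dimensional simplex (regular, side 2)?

V_9 = √(10) · 2^9 / (9! · 2^(9/2)) ≈ 0.000197184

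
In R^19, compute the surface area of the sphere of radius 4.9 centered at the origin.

S_19(4.9) = 2·π^(19/2)·(4.9)^18 / Γ(19/2) ≈ 2.34893e+12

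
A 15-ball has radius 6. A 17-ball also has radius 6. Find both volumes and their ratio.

V_15(6) ≈ 1.79349e+11. V_17(6) ≈ 2.38634e+12. Ratio V_15/V_17 ≈ 0.07516.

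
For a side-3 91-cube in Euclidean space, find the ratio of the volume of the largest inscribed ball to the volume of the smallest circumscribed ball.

The radii are 3/2 and 3√91/2, so the volume ratio is (1/√91)^91 = 91^{-91/2} ≈ 7.30494e-90.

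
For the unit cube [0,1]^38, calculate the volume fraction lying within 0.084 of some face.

Shell fraction = 1 - (1-0.168)^38 ≈ 0.999078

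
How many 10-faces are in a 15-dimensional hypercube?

An n-cube has C(n,k)·2^(n-k) k-faces. Here C(15,10)·2^5 = 3003·32 = 96096.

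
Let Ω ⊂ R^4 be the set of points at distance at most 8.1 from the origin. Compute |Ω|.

V_4(8.1) = π^(4/2) · (8.1)^4 / Γ(4/2 + 1) ≈ 21242.7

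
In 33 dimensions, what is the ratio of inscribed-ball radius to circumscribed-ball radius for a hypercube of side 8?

Ratio = (s/2)/(s√33/2) = 33^(-1/2) ≈ 0.174078.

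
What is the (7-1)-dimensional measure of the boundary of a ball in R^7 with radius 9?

S_7(9) = 2·π^(7/2)·(9)^6 / Γ(7/2) = 2834352·π^3/5 ≈ 1.75765e+07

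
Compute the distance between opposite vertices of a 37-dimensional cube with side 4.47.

The space diagonal of an n-cube of side s is s√n. Here 4.47·√37 ≈ 27.1899.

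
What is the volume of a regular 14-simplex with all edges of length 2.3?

For a regular n-simplex with edge a, V = (a^n / n!)·√((n+1)/2^n). With a=2.3, n=14: V ≈ 4.02362e-08.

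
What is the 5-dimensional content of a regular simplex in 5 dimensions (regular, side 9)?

For a regular n-simplex with edge a, V = (a^n / n!)·√((n+1)/2^n). With a=9, n=5: V ≈ 213.075.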